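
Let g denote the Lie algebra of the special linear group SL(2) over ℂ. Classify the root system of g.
This is sl(2), which has dimension 2^2 - 1 = 3 and rank 2 - 1 = 1 (a Cartan subalgebra is the diagonal traceless matrices). In the classification of classical Lie algebras, the special linear algebra sl(n+1) has type A_n; here n = 1, so the Dynkin diagram is a chain of 1 nodes with single edges (A_1). Hence the type is A_1.

A1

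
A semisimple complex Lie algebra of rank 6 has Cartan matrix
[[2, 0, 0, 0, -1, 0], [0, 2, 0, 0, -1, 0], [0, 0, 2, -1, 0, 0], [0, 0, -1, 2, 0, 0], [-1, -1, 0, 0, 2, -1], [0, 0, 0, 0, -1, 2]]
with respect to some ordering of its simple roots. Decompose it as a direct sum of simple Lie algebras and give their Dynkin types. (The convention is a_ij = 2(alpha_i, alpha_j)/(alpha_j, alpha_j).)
A_2 + D_4

The diagram associated to this matrix has two connected components: the simple roots {alpha_3, alpha_4} form a chain of 2 nodes with single edges (A_2), and {alpha_1, alpha_2, alpha_5, alpha_6} form a chain of 2 nodes with a fork of two nodes at one end (D_4). A semisimple Lie algebra decomposes uniquely as the direct sum of simple ideals, one per connected component of its Dynkin diagram, so g ≅ A_2 ⊕ D_4 (dimension 8 + 28 = 36).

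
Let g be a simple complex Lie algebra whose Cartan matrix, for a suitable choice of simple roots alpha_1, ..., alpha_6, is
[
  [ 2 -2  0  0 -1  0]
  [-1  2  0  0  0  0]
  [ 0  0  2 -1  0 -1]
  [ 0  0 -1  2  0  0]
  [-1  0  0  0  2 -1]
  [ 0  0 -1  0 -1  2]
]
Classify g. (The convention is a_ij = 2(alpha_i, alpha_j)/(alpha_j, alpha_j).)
type B_6

The matrix has rank 6 with 2's on the diagonal. Reading the off-diagonal entries as Dynkin edges (a single edge where a_ij = a_ji = -1; a double or triple edge where a_ij * a_ji = 2 or 3), the diagram is a chain of 6 nodes with a double edge at one end; the terminal node there is the unique short simple root (B_6). One simple-root ordering that puts it in standard form is (alpha_4, alpha_3, alpha_6, alpha_5, alpha_1, alpha_2). So the algebra is type B_6, i.e. so(13).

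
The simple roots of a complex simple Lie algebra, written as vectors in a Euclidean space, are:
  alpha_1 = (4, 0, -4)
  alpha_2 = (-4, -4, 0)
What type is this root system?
A2

Compute the Cartan integers a_ij = 2(alpha_i, alpha_j)/(alpha_j, alpha_j); the resulting 2x2 Cartan matrix is
[[2, -1], [-1, 2]].
All simple roots have the same length, so the diagram is simply laced. The associated Dynkin diagram is a chain of 2 nodes with single edges (A_2), so the type is A_2 (the algebra sl(3)).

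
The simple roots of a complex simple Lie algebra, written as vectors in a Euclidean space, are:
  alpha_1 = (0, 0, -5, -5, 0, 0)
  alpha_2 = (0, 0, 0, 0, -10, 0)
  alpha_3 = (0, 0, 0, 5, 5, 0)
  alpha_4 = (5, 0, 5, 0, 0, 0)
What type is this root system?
Compute the Cartan integers a_ij = 2(alpha_i, alpha_j)/(alpha_j, alpha_j); the resulting 4x4 Cartan matrix is
[[2, 0, -1, -1], [0, 2, -2, 0], [-1, -1, 2, 0], [-1, 0, 0, 2]].
The roots have two lengths (squared-length ratio 2:1); the short ones are alpha_{1,3,4}. The associated Dynkin diagram is a chain of 4 nodes with a double edge at one end; the terminal node there is the unique long simple root (C_4), so the type is C_4 (the algebra sp(8)).

type C_4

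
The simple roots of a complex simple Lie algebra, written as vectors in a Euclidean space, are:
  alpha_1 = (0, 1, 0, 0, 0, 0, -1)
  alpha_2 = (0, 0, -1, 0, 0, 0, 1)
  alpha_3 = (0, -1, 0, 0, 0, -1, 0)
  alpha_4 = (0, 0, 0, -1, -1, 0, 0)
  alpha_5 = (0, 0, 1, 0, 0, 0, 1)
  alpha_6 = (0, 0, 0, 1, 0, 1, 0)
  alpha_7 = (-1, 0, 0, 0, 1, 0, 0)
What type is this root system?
Compute the Cartan integers a_ij = 2(alpha_i, alpha_j)/(alpha_j, alpha_j); the resulting 7x7 Cartan matrix is
[[2, -1, -1, 0, -1, 0, 0], [-1, 2, 0, 0, 0, 0, 0], [-1, 0, 2, 0, 0, -1, 0], [0, 0, 0, 2, 0, -1, -1], [-1, 0, 0, 0, 2, 0, 0], [0, 0, -1, -1, 0, 2, 0], [0, 0, 0, -1, 0, 0, 2]].
All simple roots have the same length, so the diagram is simply laced. The associated Dynkin diagram is a chain of 5 nodes with a fork of two nodes at one end (D_7), so the type is D_7 (the algebra so(14)).

D_7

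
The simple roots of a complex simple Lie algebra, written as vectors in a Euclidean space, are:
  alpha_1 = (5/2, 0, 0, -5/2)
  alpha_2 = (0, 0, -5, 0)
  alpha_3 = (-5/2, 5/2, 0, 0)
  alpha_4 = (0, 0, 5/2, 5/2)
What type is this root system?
Compute the Cartan integers a_ij = 2(alpha_i, alpha_j)/(alpha_j, alpha_j); the resulting 4x4 Cartan matrix is
[[2, 0, -1, -1], [0, 2, 0, -2], [-1, 0, 2, 0], [-1, -1, 0, 2]].
The roots have two lengths (squared-length ratio 2:1); the short ones are alpha_{1,3,4}. The associated Dynkin diagram is a chain of 4 nodes with a double edge at one end; the terminal node there is the unique long simple root (C_4), so the type is C_4 (the algebra sp(8)).

C_4 (sp(8))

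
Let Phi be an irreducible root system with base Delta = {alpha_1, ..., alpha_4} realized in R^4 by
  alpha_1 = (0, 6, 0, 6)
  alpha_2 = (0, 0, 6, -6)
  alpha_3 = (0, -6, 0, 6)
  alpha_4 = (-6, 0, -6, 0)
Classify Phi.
D4

Compute the Cartan integers a_ij = 2(alpha_i, alpha_j)/(alpha_j, alpha_j); the resulting 4x4 Cartan matrix is
[[2, -1, 0, 0], [-1, 2, -1, -1], [0, -1, 2, 0], [0, -1, 0, 2]].
All simple roots have the same length, so the diagram is simply laced. The associated Dynkin diagram is a chain of 2 nodes with a fork of two nodes at one end (D_4), so the type is D_4 (the algebra so(8)).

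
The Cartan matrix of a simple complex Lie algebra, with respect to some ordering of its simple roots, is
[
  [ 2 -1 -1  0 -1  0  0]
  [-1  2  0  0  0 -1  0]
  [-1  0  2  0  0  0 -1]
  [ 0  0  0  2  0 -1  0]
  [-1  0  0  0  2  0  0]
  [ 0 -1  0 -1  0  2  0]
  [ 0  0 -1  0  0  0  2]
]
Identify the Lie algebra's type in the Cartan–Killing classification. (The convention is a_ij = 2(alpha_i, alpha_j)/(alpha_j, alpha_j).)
E7

The matrix has rank 7 with 2's on the diagonal. Reading the off-diagonal entries as Dynkin edges (a single edge where a_ij = a_ji = -1; a double or triple edge where a_ij * a_ji = 2 or 3), the diagram is a chain of 6 nodes with one extra node attached to the third node from one end (E_7). One simple-root ordering that puts it in standard form is (alpha_7, alpha_5, alpha_3, alpha_1, alpha_2, alpha_6, alpha_4). So the algebra is type E_7.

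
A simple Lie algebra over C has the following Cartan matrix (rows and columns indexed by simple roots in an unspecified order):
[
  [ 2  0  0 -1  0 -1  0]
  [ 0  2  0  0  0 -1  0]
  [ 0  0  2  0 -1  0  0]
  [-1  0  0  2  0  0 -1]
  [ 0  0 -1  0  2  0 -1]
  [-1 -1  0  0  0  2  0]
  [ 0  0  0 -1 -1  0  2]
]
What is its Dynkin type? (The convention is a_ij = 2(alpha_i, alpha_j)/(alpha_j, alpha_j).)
The matrix has rank 7 with 2's on the diagonal. Reading the off-diagonal entries as Dynkin edges (a single edge where a_ij = a_ji = -1; a double or triple edge where a_ij * a_ji = 2 or 3), the diagram is a chain of 7 nodes with single edges (A_7). One simple-root ordering that puts it in standard form is (alpha_2, alpha_6, alpha_1, alpha_4, alpha_7, alpha_5, alpha_3). So the algebra is type A_7, i.e. sl(8).

A_7 (sl(8))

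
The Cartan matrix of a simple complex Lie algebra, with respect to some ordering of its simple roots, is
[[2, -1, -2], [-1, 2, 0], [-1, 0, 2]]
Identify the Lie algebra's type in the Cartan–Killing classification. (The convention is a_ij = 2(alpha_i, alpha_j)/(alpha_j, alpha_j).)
type B_3

The matrix has rank 3 with 2's on the diagonal. Reading the off-diagonal entries as Dynkin edges (a single edge where a_ij = a_ji = -1; a double or triple edge where a_ij * a_ji = 2 or 3), the diagram is a chain of 3 nodes with a double edge at one end; the terminal node there is the unique short simple root (B_3). One simple-root ordering that puts it in standard form is (alpha_2, alpha_1, alpha_3). So the algebra is type B_3, i.e. so(7).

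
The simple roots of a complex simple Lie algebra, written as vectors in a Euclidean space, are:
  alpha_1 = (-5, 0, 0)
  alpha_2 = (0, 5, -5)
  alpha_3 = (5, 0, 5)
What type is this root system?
Compute the Cartan integers a_ij = 2(alpha_i, alpha_j)/(alpha_j, alpha_j); the resulting 3x3 Cartan matrix is
[[2, 0, -1], [0, 2, -1], [-2, -1, 2]].
The roots have two lengths (squared-length ratio 2:1); the short ones are alpha_{1}. The associated Dynkin diagram is a chain of 3 nodes with a double edge at one end; the terminal node there is the unique short simple root (B_3), so the type is B_3 (the algebra so(7)).

B_3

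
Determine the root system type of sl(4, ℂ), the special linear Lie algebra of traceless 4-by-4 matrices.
A_3 (sl(4))

This is sl(4), which has dimension 4^2 - 1 = 15 and rank 4 - 1 = 3 (a Cartan subalgebra is the diagonal traceless matrices). In the classification of classical Lie algebras, the special linear algebra sl(n+1) has type A_n; here n = 3, so the Dynkin diagram is a chain of 3 nodes with single edges (A_3). Hence the type is A_3.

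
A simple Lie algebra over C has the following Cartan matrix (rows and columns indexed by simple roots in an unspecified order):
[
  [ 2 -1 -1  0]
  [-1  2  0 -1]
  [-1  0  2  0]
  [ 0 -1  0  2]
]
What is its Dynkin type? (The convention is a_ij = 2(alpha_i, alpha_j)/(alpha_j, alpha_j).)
The matrix has rank 4 with 2's on the diagonal. Reading the off-diagonal entries as Dynkin edges (a single edge where a_ij = a_ji = -1; a double or triple edge where a_ij * a_ji = 2 or 3), the diagram is a chain of 4 nodes with single edges (A_4). One simple-root ordering that puts it in standard form is (alpha_3, alpha_1, alpha_2, alpha_4). So the algebra is type A_4, i.e. sl(5).

A_4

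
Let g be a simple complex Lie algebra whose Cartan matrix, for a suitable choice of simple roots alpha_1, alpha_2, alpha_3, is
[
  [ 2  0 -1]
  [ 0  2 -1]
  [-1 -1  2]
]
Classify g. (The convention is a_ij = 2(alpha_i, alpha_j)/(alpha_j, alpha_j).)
The matrix has rank 3 with 2's on the diagonal. Reading the off-diagonal entries as Dynkin edges (a single edge where a_ij = a_ji = -1; a double or triple edge where a_ij * a_ji = 2 or 3), the diagram is a chain of 3 nodes with single edges (A_3). One simple-root ordering that puts it in standard form is (alpha_1, alpha_3, alpha_2). So the algebra is type A_3, i.e. sl(4).

A_3 (sl(4))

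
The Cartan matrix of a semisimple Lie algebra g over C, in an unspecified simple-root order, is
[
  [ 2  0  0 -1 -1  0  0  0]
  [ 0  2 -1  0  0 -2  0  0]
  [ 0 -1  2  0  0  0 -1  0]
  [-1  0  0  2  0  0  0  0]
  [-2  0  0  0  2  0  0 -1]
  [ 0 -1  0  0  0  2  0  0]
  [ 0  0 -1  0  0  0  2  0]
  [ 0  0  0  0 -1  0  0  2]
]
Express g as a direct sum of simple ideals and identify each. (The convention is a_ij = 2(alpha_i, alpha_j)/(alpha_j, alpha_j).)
The diagram associated to this matrix has two connected components: the simple roots {alpha_2, alpha_3, alpha_6, alpha_7} form a chain of 4 nodes with a double edge at one end; the terminal node there is the unique short simple root (B_4), and {alpha_1, alpha_4, alpha_5, alpha_8} form a chain of 4 nodes with a double edge between the middle two (F_4). A semisimple Lie algebra decomposes uniquely as the direct sum of simple ideals, one per connected component of its Dynkin diagram, so g ≅ B_4 ⊕ F_4 (dimension 36 + 52 = 88).

B4 ⊕ F4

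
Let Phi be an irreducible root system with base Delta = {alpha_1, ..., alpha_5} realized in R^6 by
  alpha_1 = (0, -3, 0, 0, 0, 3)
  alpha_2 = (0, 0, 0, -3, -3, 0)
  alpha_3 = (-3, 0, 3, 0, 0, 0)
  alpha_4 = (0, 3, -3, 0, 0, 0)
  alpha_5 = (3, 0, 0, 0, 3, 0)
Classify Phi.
type A_5

Compute the Cartan integers a_ij = 2(alpha_i, alpha_j)/(alpha_j, alpha_j); the resulting 5x5 Cartan matrix is
[[2, 0, 0, -1, 0], [0, 2, 0, 0, -1], [0, 0, 2, -1, -1], [-1, 0, -1, 2, 0], [0, -1, -1, 0, 2]].
All simple roots have the same length, so the diagram is simply laced. The associated Dynkin diagram is a chain of 5 nodes with single edges (A_5), so the type is A_5 (the algebra sl(6)).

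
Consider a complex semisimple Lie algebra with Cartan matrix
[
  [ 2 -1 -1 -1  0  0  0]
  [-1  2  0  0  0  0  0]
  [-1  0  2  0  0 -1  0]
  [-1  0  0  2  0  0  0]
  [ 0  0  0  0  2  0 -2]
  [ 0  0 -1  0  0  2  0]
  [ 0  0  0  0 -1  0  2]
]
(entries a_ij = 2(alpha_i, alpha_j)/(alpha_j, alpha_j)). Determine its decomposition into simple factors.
B2 + D5

The diagram associated to this matrix has two connected components: the simple roots {alpha_5, alpha_7} form a chain of 2 nodes with a double edge at one end; the terminal node there is the unique short simple root (B_2), and {alpha_1, alpha_2, alpha_3, alpha_4, alpha_6} form a chain of 3 nodes with a fork of two nodes at one end (D_5). A semisimple Lie algebra decomposes uniquely as the direct sum of simple ideals, one per connected component of its Dynkin diagram, so g ≅ B_2 ⊕ D_5 (dimension 10 + 45 = 55).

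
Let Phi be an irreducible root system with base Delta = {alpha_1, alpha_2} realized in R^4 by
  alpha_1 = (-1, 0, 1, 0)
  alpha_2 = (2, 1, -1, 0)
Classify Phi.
type G_2

Compute the Cartan integers a_ij = 2(alpha_i, alpha_j)/(alpha_j, alpha_j); the resulting 2x2 Cartan matrix is
[[2, -1], [-3, 2]].
The roots have two lengths (squared-length ratio 3:1); the short ones are alpha_{1}. The associated Dynkin diagram is two nodes joined by a triple edge (G_2), so the type is G_2.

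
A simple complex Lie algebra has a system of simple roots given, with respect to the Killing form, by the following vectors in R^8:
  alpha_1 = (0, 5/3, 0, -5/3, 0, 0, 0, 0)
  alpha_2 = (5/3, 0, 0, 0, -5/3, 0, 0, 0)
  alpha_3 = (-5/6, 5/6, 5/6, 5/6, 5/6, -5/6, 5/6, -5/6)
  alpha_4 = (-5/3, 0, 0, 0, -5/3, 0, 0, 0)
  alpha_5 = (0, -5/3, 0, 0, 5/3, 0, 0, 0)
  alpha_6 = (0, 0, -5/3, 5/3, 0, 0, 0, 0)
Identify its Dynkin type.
Compute the Cartan integers a_ij = 2(alpha_i, alpha_j)/(alpha_j, alpha_j); the resulting 6x6 Cartan matrix is
[[2, 0, 0, 0, -1, -1], [0, 2, -1, 0, -1, 0], [0, -1, 2, 0, 0, 0], [0, 0, 0, 2, -1, 0], [-1, -1, 0, -1, 2, 0], [-1, 0, 0, 0, 0, 2]].
All simple roots have the same length, so the diagram is simply laced. The associated Dynkin diagram is a chain of 5 nodes with one extra node attached to the third node from one end (E_6), so the type is E_6.

E_6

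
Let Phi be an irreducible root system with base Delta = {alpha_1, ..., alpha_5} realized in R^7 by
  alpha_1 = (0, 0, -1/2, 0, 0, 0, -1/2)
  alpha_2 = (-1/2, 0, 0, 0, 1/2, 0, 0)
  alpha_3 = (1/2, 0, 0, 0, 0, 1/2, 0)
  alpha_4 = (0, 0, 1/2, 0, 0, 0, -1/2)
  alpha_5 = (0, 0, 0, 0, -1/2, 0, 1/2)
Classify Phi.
D_5 (so(10))

Compute the Cartan integers a_ij = 2(alpha_i, alpha_j)/(alpha_j, alpha_j); the resulting 5x5 Cartan matrix is
[[2, 0, 0, 0, -1], [0, 2, -1, 0, -1], [0, -1, 2, 0, 0], [0, 0, 0, 2, -1], [-1, -1, 0, -1, 2]].
All simple roots have the same length, so the diagram is simply laced. The associated Dynkin diagram is a chain of 3 nodes with a fork of two nodes at one end (D_5), so the type is D_5 (the algebra so(10)).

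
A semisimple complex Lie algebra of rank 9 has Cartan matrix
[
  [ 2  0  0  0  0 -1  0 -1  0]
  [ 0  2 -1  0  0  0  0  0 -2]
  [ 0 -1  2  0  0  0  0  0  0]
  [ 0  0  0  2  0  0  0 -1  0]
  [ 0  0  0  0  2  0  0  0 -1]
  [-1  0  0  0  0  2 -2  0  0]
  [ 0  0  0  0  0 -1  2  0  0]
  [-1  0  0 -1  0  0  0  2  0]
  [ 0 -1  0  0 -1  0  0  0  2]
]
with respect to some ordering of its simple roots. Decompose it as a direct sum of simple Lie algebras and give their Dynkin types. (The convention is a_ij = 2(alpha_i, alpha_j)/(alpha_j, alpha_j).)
B_5 (so(11)) ⊕ F_4

The diagram associated to this matrix has two connected components: the simple roots {alpha_1, alpha_4, alpha_6, alpha_7, alpha_8} form a chain of 5 nodes with a double edge at one end; the terminal node there is the unique short simple root (B_5), and {alpha_2, alpha_3, alpha_5, alpha_9} form a chain of 4 nodes with a double edge between the middle two (F_4). A semisimple Lie algebra decomposes uniquely as the direct sum of simple ideals, one per connected component of its Dynkin diagram, so g ≅ B_5 ⊕ F_4 (dimension 55 + 52 = 107).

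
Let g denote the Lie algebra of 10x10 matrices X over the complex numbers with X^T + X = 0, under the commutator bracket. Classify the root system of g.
This is so(10) with 10 even, which has dimension 10(10-1)/2 = 45 and rank 10/2 = 5. In the classification of classical Lie algebras, the orthogonal algebra so(2n) in an even number of variables has type D_n; here n = 5, so the Dynkin diagram is a chain of 3 nodes with a fork of two nodes at one end (D_5). Hence the type is D_5.

D5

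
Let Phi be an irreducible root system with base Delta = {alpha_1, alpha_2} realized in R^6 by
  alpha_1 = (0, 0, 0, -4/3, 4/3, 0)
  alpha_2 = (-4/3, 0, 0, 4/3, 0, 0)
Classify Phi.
A2

Compute the Cartan integers a_ij = 2(alpha_i, alpha_j)/(alpha_j, alpha_j); the resulting 2x2 Cartan matrix is
[[2, -1], [-1, 2]].
All simple roots have the same length, so the diagram is simply laced. The associated Dynkin diagram is a chain of 2 nodes with single edges (A_2), so the type is A_2 (the algebra sl(3)).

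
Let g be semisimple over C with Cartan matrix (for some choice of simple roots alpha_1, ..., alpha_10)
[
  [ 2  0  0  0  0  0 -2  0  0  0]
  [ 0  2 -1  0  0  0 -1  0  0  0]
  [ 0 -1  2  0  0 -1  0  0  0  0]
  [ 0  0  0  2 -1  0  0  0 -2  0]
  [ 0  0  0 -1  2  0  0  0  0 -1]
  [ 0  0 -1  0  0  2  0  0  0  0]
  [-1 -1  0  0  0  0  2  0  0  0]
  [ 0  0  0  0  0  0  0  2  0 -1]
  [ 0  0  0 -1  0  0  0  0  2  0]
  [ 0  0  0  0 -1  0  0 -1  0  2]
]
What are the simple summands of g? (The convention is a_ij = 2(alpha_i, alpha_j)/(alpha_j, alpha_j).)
The diagram associated to this matrix has two connected components: the simple roots {alpha_4, alpha_5, alpha_8, alpha_9, alpha_10} form a chain of 5 nodes with a double edge at one end; the terminal node there is the unique short simple root (B_5), and {alpha_1, alpha_2, alpha_3, alpha_6, alpha_7} form a chain of 5 nodes with a double edge at one end; the terminal node there is the unique long simple root (C_5). A semisimple Lie algebra decomposes uniquely as the direct sum of simple ideals, one per connected component of its Dynkin diagram, so g ≅ B_5 ⊕ C_5 (dimension 55 + 55 = 110).

B_5 (so(11)) ⊕ C_5 (sp(10))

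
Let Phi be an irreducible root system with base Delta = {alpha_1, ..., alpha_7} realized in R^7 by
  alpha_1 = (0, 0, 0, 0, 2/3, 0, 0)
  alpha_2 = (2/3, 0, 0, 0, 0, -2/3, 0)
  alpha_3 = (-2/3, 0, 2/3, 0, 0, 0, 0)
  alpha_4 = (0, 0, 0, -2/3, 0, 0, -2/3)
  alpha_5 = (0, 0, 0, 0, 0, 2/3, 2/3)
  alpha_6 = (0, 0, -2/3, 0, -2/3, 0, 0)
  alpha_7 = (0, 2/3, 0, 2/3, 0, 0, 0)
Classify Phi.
B7

Compute the Cartan integers a_ij = 2(alpha_i, alpha_j)/(alpha_j, alpha_j); the resulting 7x7 Cartan matrix is
[[2, 0, 0, 0, 0, -1, 0], [0, 2, -1, 0, -1, 0, 0], [0, -1, 2, 0, 0, -1, 0], [0, 0, 0, 2, -1, 0, -1], [0, -1, 0, -1, 2, 0, 0], [-2, 0, -1, 0, 0, 2, 0], [0, 0, 0, -1, 0, 0, 2]].
The roots have two lengths (squared-length ratio 2:1); the short ones are alpha_{1}. The associated Dynkin diagram is a chain of 7 nodes with a double edge at one end; the terminal node there is the unique short simple root (B_7), so the type is B_7 (the algebra so(15)).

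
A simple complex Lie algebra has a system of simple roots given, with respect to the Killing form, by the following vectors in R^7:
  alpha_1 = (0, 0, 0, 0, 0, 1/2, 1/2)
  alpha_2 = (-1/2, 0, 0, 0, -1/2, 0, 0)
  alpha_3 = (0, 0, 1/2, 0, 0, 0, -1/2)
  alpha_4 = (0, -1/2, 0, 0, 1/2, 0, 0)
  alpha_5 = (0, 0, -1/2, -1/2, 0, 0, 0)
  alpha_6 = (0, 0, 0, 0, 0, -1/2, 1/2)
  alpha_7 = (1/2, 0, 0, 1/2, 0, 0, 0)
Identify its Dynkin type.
Compute the Cartan integers a_ij = 2(alpha_i, alpha_j)/(alpha_j, alpha_j); the resulting 7x7 Cartan matrix is
[[2, 0, -1, 0, 0, 0, 0], [0, 2, 0, -1, 0, 0, -1], [-1, 0, 2, 0, -1, -1, 0], [0, -1, 0, 2, 0, 0, 0], [0, 0, -1, 0, 2, 0, -1], [0, 0, -1, 0, 0, 2, 0], [0, -1, 0, 0, -1, 0, 2]].
All simple roots have the same length, so the diagram is simply laced. The associated Dynkin diagram is a chain of 5 nodes with a fork of two nodes at one end (D_7), so the type is D_7 (the algebra so(14)).

D7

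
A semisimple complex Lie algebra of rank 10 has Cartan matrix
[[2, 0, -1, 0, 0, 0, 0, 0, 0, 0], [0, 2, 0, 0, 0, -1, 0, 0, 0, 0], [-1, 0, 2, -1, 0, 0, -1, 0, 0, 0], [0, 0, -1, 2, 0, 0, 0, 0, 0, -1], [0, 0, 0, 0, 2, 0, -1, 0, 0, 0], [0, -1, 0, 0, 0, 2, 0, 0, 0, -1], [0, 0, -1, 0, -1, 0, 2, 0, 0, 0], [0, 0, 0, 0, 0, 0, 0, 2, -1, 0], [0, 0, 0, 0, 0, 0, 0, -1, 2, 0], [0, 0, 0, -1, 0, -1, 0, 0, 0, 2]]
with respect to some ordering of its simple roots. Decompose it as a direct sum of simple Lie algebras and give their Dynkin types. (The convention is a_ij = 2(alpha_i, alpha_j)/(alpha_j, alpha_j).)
A_2 + E_8

The diagram associated to this matrix has two connected components: the simple roots {alpha_8, alpha_9} form a chain of 2 nodes with single edges (A_2), and {alpha_1, alpha_2, alpha_3, alpha_4, alpha_5, alpha_6, alpha_7, alpha_10} form a chain of 7 nodes with one extra node attached to the third node from one end (E_8). A semisimple Lie algebra decomposes uniquely as the direct sum of simple ideals, one per connected component of its Dynkin diagram, so g ≅ A_2 ⊕ E_8 (dimension 8 + 248 = 256).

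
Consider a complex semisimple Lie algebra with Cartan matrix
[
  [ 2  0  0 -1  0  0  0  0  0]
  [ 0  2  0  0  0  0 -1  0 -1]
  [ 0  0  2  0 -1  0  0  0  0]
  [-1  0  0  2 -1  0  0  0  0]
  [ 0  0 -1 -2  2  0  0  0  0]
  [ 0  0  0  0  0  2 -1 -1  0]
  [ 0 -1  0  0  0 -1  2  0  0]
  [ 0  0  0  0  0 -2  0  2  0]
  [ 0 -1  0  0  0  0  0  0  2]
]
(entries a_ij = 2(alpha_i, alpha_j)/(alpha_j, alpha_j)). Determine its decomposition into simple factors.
C5 + F4

The diagram associated to this matrix has two connected components: the simple roots {alpha_2, alpha_6, alpha_7, alpha_8, alpha_9} form a chain of 5 nodes with a double edge at one end; the terminal node there is the unique long simple root (C_5), and {alpha_1, alpha_3, alpha_4, alpha_5} form a chain of 4 nodes with a double edge between the middle two (F_4). A semisimple Lie algebra decomposes uniquely as the direct sum of simple ideals, one per connected component of its Dynkin diagram, so g ≅ C_5 ⊕ F_4 (dimension 55 + 52 = 107).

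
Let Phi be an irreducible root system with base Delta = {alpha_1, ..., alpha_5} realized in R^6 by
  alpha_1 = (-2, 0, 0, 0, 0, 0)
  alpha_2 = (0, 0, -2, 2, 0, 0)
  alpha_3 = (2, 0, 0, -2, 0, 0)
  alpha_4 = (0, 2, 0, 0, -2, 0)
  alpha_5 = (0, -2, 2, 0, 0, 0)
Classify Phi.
Compute the Cartan integers a_ij = 2(alpha_i, alpha_j)/(alpha_j, alpha_j); the resulting 5x5 Cartan matrix is
[[2, 0, -1, 0, 0], [0, 2, -1, 0, -1], [-2, -1, 2, 0, 0], [0, 0, 0, 2, -1], [0, -1, 0, -1, 2]].
The roots have two lengths (squared-length ratio 2:1); the short ones are alpha_{1}. The associated Dynkin diagram is a chain of 5 nodes with a double edge at one end; the terminal node there is the unique short simple root (B_5), so the type is B_5 (the algebra so(11)).

B_5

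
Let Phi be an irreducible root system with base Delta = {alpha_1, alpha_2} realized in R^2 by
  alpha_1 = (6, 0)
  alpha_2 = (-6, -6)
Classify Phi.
Compute the Cartan integers a_ij = 2(alpha_i, alpha_j)/(alpha_j, alpha_j); the resulting 2x2 Cartan matrix is
[[2, -1], [-2, 2]].
The roots have two lengths (squared-length ratio 2:1); the short ones are alpha_{1}. The associated Dynkin diagram is a chain of 2 nodes with a double edge at one end; the terminal node there is the unique short simple root (B_2), so the type is B_2 (the algebra so(5)).

B_2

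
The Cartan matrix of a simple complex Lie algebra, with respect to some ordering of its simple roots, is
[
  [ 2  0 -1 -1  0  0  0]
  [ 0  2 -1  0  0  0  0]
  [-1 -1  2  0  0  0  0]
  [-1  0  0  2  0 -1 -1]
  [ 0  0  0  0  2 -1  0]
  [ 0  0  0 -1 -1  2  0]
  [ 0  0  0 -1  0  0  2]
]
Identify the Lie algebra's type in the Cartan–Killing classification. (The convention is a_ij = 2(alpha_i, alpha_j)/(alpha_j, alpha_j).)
The matrix has rank 7 with 2's on the diagonal. Reading the off-diagonal entries as Dynkin edges (a single edge where a_ij = a_ji = -1; a double or triple edge where a_ij * a_ji = 2 or 3), the diagram is a chain of 6 nodes with one extra node attached to the third node from one end (E_7). One simple-root ordering that puts it in standard form is (alpha_5, alpha_7, alpha_6, alpha_4, alpha_1, alpha_3, alpha_2). So the algebra is type E_7.

type E_7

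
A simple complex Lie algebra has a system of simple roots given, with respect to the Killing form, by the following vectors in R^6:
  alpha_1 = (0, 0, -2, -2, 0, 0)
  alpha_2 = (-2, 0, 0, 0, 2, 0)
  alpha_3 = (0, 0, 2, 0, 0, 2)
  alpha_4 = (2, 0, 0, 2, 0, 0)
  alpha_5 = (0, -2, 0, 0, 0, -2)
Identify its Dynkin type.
A_5 (sl(6))

Compute the Cartan integers a_ij = 2(alpha_i, alpha_j)/(alpha_j, alpha_j); the resulting 5x5 Cartan matrix is
[[2, 0, -1, -1, 0], [0, 2, 0, -1, 0], [-1, 0, 2, 0, -1], [-1, -1, 0, 2, 0], [0, 0, -1, 0, 2]].
All simple roots have the same length, so the diagram is simply laced. The associated Dynkin diagram is a chain of 5 nodes with single edges (A_5), so the type is A_5 (the algebra sl(6)).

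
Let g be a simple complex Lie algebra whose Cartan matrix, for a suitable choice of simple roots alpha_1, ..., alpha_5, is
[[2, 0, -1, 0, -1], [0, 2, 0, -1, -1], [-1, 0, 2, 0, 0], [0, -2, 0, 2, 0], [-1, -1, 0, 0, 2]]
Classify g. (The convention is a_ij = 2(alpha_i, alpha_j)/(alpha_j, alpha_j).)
C5

The matrix has rank 5 with 2's on the diagonal. Reading the off-diagonal entries as Dynkin edges (a single edge where a_ij = a_ji = -1; a double or triple edge where a_ij * a_ji = 2 or 3), the diagram is a chain of 5 nodes with a double edge at one end; the terminal node there is the unique long simple root (C_5). One simple-root ordering that puts it in standard form is (alpha_3, alpha_1, alpha_5, alpha_2, alpha_4). So the algebra is type C_5, i.e. sp(10).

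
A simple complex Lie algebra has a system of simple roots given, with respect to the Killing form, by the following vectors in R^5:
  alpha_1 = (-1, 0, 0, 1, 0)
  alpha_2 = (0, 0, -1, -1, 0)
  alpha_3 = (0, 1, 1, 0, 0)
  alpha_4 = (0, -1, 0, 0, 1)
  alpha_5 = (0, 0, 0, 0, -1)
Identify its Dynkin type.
B_5

Compute the Cartan integers a_ij = 2(alpha_i, alpha_j)/(alpha_j, alpha_j); the resulting 5x5 Cartan matrix is
[[2, -1, 0, 0, 0], [-1, 2, -1, 0, 0], [0, -1, 2, -1, 0], [0, 0, -1, 2, -2], [0, 0, 0, -1, 2]].
The roots have two lengths (squared-length ratio 2:1); the short ones are alpha_{5}. The associated Dynkin diagram is a chain of 5 nodes with a double edge at one end; the terminal node there is the unique short simple root (B_5), so the type is B_5 (the algebra so(11)).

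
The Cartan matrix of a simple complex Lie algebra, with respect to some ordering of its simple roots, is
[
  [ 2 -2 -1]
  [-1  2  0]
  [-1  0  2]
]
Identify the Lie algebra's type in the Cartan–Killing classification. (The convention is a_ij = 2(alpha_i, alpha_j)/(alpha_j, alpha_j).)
The matrix has rank 3 with 2's on the diagonal. Reading the off-diagonal entries as Dynkin edges (a single edge where a_ij = a_ji = -1; a double or triple edge where a_ij * a_ji = 2 or 3), the diagram is a chain of 3 nodes with a double edge at one end; the terminal node there is the unique short simple root (B_3). One simple-root ordering that puts it in standard form is (alpha_3, alpha_1, alpha_2). So the algebra is type B_3, i.e. so(7).

B3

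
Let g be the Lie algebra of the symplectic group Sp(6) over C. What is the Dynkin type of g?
This is sp(6), which has dimension 6(6+1)/2 = 21 and rank 6/2 = 3. In the classification of classical Lie algebras, the symplectic algebra sp(2n) has type C_n; here n = 3, so the Dynkin diagram is a chain of 3 nodes with a double edge at one end; the terminal node there is the unique long simple root (C_3). Hence the type is C_3.

C3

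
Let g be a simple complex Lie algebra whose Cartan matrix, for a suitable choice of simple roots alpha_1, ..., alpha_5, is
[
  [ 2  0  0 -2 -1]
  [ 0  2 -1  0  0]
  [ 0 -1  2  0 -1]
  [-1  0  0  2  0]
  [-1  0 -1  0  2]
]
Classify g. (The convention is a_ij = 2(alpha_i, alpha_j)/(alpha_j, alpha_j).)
B_5

The matrix has rank 5 with 2's on the diagonal. Reading the off-diagonal entries as Dynkin edges (a single edge where a_ij = a_ji = -1; a double or triple edge where a_ij * a_ji = 2 or 3), the diagram is a chain of 5 nodes with a double edge at one end; the terminal node there is the unique short simple root (B_5). One simple-root ordering that puts it in standard form is (alpha_2, alpha_3, alpha_5, alpha_1, alpha_4). So the algebra is type B_5, i.e. so(11).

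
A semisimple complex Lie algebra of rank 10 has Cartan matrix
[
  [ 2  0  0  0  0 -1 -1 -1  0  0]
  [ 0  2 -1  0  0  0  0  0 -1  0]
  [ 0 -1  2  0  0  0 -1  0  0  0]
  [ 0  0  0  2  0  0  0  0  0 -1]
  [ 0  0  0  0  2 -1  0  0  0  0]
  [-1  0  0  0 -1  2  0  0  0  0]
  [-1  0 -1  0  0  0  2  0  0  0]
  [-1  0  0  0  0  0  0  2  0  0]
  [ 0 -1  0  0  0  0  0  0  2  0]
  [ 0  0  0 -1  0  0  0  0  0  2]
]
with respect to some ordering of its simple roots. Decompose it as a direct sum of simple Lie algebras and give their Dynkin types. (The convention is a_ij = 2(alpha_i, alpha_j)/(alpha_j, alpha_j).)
The diagram associated to this matrix has two connected components: the simple roots {alpha_4, alpha_10} form a chain of 2 nodes with single edges (A_2), and {alpha_1, alpha_2, alpha_3, alpha_5, alpha_6, alpha_7, alpha_8, alpha_9} form a chain of 7 nodes with one extra node attached to the third node from one end (E_8). A semisimple Lie algebra decomposes uniquely as the direct sum of simple ideals, one per connected component of its Dynkin diagram, so g ≅ A_2 ⊕ E_8 (dimension 8 + 248 = 256).

type A_2 ⊕ type E_8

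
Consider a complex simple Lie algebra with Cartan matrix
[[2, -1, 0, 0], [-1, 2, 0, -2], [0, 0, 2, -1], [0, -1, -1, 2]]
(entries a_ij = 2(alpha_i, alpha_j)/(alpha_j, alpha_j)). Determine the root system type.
The matrix has rank 4 with 2's on the diagonal. Reading the off-diagonal entries as Dynkin edges (a single edge where a_ij = a_ji = -1; a double or triple edge where a_ij * a_ji = 2 or 3), the diagram is a chain of 4 nodes with a double edge between the middle two (F_4). One simple-root ordering that puts it in standard form is (alpha_1, alpha_2, alpha_4, alpha_3). So the algebra is type F_4.

F_4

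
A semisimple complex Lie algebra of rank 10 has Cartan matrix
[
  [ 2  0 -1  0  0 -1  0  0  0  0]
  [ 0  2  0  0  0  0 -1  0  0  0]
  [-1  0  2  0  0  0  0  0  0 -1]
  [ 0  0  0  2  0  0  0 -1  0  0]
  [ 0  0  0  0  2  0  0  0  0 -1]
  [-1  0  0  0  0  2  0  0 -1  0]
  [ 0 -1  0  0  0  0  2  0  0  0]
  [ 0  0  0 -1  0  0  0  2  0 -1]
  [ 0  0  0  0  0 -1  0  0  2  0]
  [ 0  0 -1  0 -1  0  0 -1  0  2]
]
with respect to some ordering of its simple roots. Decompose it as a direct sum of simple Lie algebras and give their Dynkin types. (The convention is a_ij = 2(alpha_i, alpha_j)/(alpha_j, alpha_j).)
The diagram associated to this matrix has two connected components: the simple roots {alpha_2, alpha_7} form a chain of 2 nodes with single edges (A_2), and {alpha_1, alpha_3, alpha_4, alpha_5, alpha_6, alpha_8, alpha_9, alpha_10} form a chain of 7 nodes with one extra node attached to the third node from one end (E_8). A semisimple Lie algebra decomposes uniquely as the direct sum of simple ideals, one per connected component of its Dynkin diagram, so g ≅ A_2 ⊕ E_8 (dimension 8 + 248 = 256).

A_2 (sl(3)) + E_8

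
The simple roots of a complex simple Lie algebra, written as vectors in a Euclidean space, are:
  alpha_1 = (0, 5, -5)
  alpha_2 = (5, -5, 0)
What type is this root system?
Compute the Cartan integers a_ij = 2(alpha_i, alpha_j)/(alpha_j, alpha_j); the resulting 2x2 Cartan matrix is
[[2, -1], [-1, 2]].
All simple roots have the same length, so the diagram is simply laced. The associated Dynkin diagram is a chain of 2 nodes with single edges (A_2), so the type is A_2 (the algebra sl(3)).

type A_2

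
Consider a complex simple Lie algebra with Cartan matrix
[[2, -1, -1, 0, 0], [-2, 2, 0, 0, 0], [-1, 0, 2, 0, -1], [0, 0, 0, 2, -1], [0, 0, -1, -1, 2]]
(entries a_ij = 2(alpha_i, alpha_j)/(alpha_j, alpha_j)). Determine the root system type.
The matrix has rank 5 with 2's on the diagonal. Reading the off-diagonal entries as Dynkin edges (a single edge where a_ij = a_ji = -1; a double or triple edge where a_ij * a_ji = 2 or 3), the diagram is a chain of 5 nodes with a double edge at one end; the terminal node there is the unique long simple root (C_5). One simple-root ordering that puts it in standard form is (alpha_4, alpha_5, alpha_3, alpha_1, alpha_2). So the algebra is type C_5, i.e. sp(10).

C5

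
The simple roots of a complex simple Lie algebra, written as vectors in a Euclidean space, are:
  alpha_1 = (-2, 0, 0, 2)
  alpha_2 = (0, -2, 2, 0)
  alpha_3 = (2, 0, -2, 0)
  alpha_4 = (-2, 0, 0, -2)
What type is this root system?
Compute the Cartan integers a_ij = 2(alpha_i, alpha_j)/(alpha_j, alpha_j); the resulting 4x4 Cartan matrix is
[[2, 0, -1, 0], [0, 2, -1, 0], [-1, -1, 2, -1], [0, 0, -1, 2]].
All simple roots have the same length, so the diagram is simply laced. The associated Dynkin diagram is a chain of 2 nodes with a fork of two nodes at one end (D_4), so the type is D_4 (the algebra so(8)).

type D_4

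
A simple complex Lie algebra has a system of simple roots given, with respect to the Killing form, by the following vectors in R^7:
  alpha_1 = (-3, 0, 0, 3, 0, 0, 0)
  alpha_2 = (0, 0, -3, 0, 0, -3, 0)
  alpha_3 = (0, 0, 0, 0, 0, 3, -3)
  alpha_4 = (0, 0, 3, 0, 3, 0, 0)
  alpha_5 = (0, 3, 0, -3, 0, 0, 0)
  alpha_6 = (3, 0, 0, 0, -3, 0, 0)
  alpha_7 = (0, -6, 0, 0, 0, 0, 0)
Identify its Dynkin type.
C_7 (sp(14))

Compute the Cartan integers a_ij = 2(alpha_i, alpha_j)/(alpha_j, alpha_j); the resulting 7x7 Cartan matrix is
[[2, 0, 0, 0, -1, -1, 0], [0, 2, -1, -1, 0, 0, 0], [0, -1, 2, 0, 0, 0, 0], [0, -1, 0, 2, 0, -1, 0], [-1, 0, 0, 0, 2, 0, -1], [-1, 0, 0, -1, 0, 2, 0], [0, 0, 0, 0, -2, 0, 2]].
The roots have two lengths (squared-length ratio 2:1); the short ones are alpha_{1,2,3,4,5,6}. The associated Dynkin diagram is a chain of 7 nodes with a double edge at one end; the terminal node there is the unique long simple root (C_7), so the type is C_7 (the algebra sp(14)).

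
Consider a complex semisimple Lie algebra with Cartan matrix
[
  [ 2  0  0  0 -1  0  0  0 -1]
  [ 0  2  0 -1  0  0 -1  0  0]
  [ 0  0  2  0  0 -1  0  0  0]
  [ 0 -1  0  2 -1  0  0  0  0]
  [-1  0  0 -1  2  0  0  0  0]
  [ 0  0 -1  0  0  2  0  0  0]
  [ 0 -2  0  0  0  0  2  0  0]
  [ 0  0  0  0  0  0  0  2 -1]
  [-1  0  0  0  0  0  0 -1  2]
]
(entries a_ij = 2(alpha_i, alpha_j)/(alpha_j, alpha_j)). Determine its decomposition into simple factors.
A_2 (sl(3)) + C_7 (sp(14))

The diagram associated to this matrix has two connected components: the simple roots {alpha_3, alpha_6} form a chain of 2 nodes with single edges (A_2), and {alpha_1, alpha_2, alpha_4, alpha_5, alpha_7, alpha_8, alpha_9} form a chain of 7 nodes with a double edge at one end; the terminal node there is the unique long simple root (C_7). A semisimple Lie algebra decomposes uniquely as the direct sum of simple ideals, one per connected component of its Dynkin diagram, so g ≅ A_2 ⊕ C_7 (dimension 8 + 105 = 113).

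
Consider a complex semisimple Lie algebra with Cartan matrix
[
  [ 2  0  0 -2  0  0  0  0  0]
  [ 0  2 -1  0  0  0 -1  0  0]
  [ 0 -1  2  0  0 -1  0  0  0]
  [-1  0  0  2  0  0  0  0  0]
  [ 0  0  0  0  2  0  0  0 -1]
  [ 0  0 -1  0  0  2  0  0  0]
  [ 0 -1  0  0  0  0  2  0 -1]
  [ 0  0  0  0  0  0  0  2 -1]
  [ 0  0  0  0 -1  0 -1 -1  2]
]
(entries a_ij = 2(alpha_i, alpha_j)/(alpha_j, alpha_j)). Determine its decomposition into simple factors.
The diagram associated to this matrix has two connected components: the simple roots {alpha_1, alpha_4} form a chain of 2 nodes with a double edge at one end; the terminal node there is the unique short simple root (B_2), and {alpha_2, alpha_3, alpha_5, alpha_6, alpha_7, alpha_8, alpha_9} form a chain of 5 nodes with a fork of two nodes at one end (D_7). A semisimple Lie algebra decomposes uniquely as the direct sum of simple ideals, one per connected component of its Dynkin diagram, so g ≅ B_2 ⊕ D_7 (dimension 10 + 91 = 101).

B2 + D7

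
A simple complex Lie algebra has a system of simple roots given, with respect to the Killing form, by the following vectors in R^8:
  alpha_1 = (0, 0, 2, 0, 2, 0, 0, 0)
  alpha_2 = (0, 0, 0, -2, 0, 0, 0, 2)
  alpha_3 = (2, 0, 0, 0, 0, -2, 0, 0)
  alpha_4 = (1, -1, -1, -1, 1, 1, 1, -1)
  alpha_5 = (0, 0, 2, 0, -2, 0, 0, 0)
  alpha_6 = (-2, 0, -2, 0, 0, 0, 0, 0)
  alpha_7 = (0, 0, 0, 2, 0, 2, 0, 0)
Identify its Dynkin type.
Compute the Cartan integers a_ij = 2(alpha_i, alpha_j)/(alpha_j, alpha_j); the resulting 7x7 Cartan matrix is
[[2, 0, 0, 0, 0, -1, 0], [0, 2, 0, 0, 0, 0, -1], [0, 0, 2, 0, 0, -1, -1], [0, 0, 0, 2, -1, 0, 0], [0, 0, 0, -1, 2, -1, 0], [-1, 0, -1, 0, -1, 2, 0], [0, -1, -1, 0, 0, 0, 2]].
All simple roots have the same length, so the diagram is simply laced. The associated Dynkin diagram is a chain of 6 nodes with one extra node attached to the third node from one end (E_7), so the type is E_7.

E_7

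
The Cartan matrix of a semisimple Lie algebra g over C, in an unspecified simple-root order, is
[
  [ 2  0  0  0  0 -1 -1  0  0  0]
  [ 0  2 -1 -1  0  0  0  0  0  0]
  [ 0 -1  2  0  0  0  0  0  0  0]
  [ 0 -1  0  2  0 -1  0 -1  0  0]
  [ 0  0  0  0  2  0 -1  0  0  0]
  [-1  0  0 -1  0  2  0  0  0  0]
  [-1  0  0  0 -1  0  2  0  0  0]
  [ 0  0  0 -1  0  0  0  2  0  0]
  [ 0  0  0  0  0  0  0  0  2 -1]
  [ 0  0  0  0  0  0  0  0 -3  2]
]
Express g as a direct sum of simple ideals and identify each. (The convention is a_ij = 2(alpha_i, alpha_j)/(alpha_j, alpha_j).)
The diagram associated to this matrix has two connected components: the simple roots {alpha_1, alpha_2, alpha_3, alpha_4, alpha_5, alpha_6, alpha_7, alpha_8} form a chain of 7 nodes with one extra node attached to the third node from one end (E_8), and {alpha_9, alpha_10} form two nodes joined by a triple edge (G_2). A semisimple Lie algebra decomposes uniquely as the direct sum of simple ideals, one per connected component of its Dynkin diagram, so g ≅ E_8 ⊕ G_2 (dimension 248 + 14 = 262).

type E_8 + type G_2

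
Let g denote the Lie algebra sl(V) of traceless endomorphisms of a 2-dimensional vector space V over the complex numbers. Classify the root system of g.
A1

This is sl(2), which has dimension 2^2 - 1 = 3 and rank 2 - 1 = 1 (a Cartan subalgebra is the diagonal traceless matrices). In the classification of classical Lie algebras, the special linear algebra sl(n+1) has type A_n; here n = 1, so the Dynkin diagram is a chain of 1 nodes with single edges (A_1). Hence the type is A_1.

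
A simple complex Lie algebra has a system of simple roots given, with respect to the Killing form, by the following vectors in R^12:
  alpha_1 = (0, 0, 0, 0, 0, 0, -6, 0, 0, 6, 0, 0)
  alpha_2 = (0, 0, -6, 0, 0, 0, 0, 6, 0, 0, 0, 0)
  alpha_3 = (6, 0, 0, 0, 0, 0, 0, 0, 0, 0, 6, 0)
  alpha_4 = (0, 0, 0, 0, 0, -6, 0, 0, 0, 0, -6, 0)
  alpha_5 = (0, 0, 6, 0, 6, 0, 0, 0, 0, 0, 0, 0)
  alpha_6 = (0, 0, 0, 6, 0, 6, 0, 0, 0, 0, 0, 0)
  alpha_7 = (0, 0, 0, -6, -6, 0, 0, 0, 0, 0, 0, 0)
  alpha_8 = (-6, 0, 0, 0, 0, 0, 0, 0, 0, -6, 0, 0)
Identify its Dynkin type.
Compute the Cartan integers a_ij = 2(alpha_i, alpha_j)/(alpha_j, alpha_j); the resulting 8x8 Cartan matrix is
[[2, 0, 0, 0, 0, 0, 0, -1], [0, 2, 0, 0, -1, 0, 0, 0], [0, 0, 2, -1, 0, 0, 0, -1], [0, 0, -1, 2, 0, -1, 0, 0], [0, -1, 0, 0, 2, 0, -1, 0], [0, 0, 0, -1, 0, 2, -1, 0], [0, 0, 0, 0, -1, -1, 2, 0], [-1, 0, -1, 0, 0, 0, 0, 2]].
All simple roots have the same length, so the diagram is simply laced. The associated Dynkin diagram is a chain of 8 nodes with single edges (A_8), so the type is A_8 (the algebra sl(9)).

A_8 (sl(9))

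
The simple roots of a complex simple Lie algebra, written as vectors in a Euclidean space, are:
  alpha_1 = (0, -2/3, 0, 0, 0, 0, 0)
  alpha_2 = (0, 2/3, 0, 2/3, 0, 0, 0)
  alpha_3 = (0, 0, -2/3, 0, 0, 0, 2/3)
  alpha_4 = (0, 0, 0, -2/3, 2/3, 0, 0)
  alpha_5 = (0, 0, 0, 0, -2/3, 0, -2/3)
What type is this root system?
Compute the Cartan integers a_ij = 2(alpha_i, alpha_j)/(alpha_j, alpha_j); the resulting 5x5 Cartan matrix is
[[2, -1, 0, 0, 0], [-2, 2, 0, -1, 0], [0, 0, 2, 0, -1], [0, -1, 0, 2, -1], [0, 0, -1, -1, 2]].
The roots have two lengths (squared-length ratio 2:1); the short ones are alpha_{1}. The associated Dynkin diagram is a chain of 5 nodes with a double edge at one end; the terminal node there is the unique short simple root (B_5), so the type is B_5 (the algebra so(11)).

B_5 (so(11))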